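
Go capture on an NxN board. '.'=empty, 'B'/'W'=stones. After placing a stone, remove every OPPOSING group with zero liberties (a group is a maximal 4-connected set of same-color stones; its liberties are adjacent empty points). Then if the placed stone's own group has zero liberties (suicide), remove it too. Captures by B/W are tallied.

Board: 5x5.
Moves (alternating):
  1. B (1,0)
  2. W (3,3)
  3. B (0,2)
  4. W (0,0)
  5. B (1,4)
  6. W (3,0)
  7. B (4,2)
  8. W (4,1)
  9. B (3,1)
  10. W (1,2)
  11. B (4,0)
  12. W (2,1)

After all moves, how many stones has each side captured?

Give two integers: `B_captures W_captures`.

Answer: 1 0

Derivation:
Move 1: B@(1,0) -> caps B=0 W=0
Move 2: W@(3,3) -> caps B=0 W=0
Move 3: B@(0,2) -> caps B=0 W=0
Move 4: W@(0,0) -> caps B=0 W=0
Move 5: B@(1,4) -> caps B=0 W=0
Move 6: W@(3,0) -> caps B=0 W=0
Move 7: B@(4,2) -> caps B=0 W=0
Move 8: W@(4,1) -> caps B=0 W=0
Move 9: B@(3,1) -> caps B=0 W=0
Move 10: W@(1,2) -> caps B=0 W=0
Move 11: B@(4,0) -> caps B=1 W=0
Move 12: W@(2,1) -> caps B=1 W=0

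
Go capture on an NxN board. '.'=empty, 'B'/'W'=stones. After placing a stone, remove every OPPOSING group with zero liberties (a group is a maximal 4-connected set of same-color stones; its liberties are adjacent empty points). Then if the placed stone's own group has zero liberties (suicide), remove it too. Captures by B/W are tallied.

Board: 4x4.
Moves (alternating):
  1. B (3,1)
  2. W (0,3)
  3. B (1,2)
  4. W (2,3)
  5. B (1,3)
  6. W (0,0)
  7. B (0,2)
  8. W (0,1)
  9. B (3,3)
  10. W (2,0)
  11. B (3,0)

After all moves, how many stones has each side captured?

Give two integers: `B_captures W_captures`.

Move 1: B@(3,1) -> caps B=0 W=0
Move 2: W@(0,3) -> caps B=0 W=0
Move 3: B@(1,2) -> caps B=0 W=0
Move 4: W@(2,3) -> caps B=0 W=0
Move 5: B@(1,3) -> caps B=0 W=0
Move 6: W@(0,0) -> caps B=0 W=0
Move 7: B@(0,2) -> caps B=1 W=0
Move 8: W@(0,1) -> caps B=1 W=0
Move 9: B@(3,3) -> caps B=1 W=0
Move 10: W@(2,0) -> caps B=1 W=0
Move 11: B@(3,0) -> caps B=1 W=0

Answer: 1 0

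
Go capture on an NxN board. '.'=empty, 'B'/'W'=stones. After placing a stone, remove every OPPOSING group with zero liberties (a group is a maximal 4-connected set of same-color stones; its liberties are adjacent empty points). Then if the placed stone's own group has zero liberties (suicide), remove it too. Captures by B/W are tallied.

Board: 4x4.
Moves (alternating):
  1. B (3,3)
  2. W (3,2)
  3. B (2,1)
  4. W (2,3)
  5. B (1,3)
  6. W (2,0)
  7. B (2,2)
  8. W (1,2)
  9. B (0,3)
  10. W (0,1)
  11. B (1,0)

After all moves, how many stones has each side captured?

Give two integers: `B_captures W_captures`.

Answer: 0 1

Derivation:
Move 1: B@(3,3) -> caps B=0 W=0
Move 2: W@(3,2) -> caps B=0 W=0
Move 3: B@(2,1) -> caps B=0 W=0
Move 4: W@(2,3) -> caps B=0 W=1
Move 5: B@(1,3) -> caps B=0 W=1
Move 6: W@(2,0) -> caps B=0 W=1
Move 7: B@(2,2) -> caps B=0 W=1
Move 8: W@(1,2) -> caps B=0 W=1
Move 9: B@(0,3) -> caps B=0 W=1
Move 10: W@(0,1) -> caps B=0 W=1
Move 11: B@(1,0) -> caps B=0 W=1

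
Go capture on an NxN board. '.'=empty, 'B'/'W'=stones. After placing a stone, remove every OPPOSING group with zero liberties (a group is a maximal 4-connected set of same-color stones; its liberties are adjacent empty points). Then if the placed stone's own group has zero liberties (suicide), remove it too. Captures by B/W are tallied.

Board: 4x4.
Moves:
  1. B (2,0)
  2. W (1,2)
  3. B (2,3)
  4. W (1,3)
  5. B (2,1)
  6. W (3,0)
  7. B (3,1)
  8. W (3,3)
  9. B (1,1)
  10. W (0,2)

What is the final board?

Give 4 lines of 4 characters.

Answer: ..W.
.BWW
BB.B
.B.W

Derivation:
Move 1: B@(2,0) -> caps B=0 W=0
Move 2: W@(1,2) -> caps B=0 W=0
Move 3: B@(2,3) -> caps B=0 W=0
Move 4: W@(1,3) -> caps B=0 W=0
Move 5: B@(2,1) -> caps B=0 W=0
Move 6: W@(3,0) -> caps B=0 W=0
Move 7: B@(3,1) -> caps B=1 W=0
Move 8: W@(3,3) -> caps B=1 W=0
Move 9: B@(1,1) -> caps B=1 W=0
Move 10: W@(0,2) -> caps B=1 W=0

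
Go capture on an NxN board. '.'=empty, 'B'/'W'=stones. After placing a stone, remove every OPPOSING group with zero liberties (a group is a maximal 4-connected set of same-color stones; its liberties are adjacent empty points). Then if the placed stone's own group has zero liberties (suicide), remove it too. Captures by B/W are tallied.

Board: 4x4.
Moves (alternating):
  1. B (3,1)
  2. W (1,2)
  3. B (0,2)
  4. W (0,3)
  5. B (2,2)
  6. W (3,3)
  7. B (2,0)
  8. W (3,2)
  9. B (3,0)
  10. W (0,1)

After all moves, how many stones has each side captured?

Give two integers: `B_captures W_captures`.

Answer: 0 1

Derivation:
Move 1: B@(3,1) -> caps B=0 W=0
Move 2: W@(1,2) -> caps B=0 W=0
Move 3: B@(0,2) -> caps B=0 W=0
Move 4: W@(0,3) -> caps B=0 W=0
Move 5: B@(2,2) -> caps B=0 W=0
Move 6: W@(3,3) -> caps B=0 W=0
Move 7: B@(2,0) -> caps B=0 W=0
Move 8: W@(3,2) -> caps B=0 W=0
Move 9: B@(3,0) -> caps B=0 W=0
Move 10: W@(0,1) -> caps B=0 W=1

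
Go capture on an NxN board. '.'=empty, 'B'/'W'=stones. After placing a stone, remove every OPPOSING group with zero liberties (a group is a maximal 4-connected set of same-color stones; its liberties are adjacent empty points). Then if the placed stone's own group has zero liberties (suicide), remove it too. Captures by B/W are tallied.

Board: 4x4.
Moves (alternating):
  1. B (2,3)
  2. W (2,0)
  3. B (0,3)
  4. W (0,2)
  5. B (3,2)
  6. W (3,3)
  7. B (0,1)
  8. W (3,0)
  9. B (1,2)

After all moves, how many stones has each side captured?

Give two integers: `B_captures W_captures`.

Move 1: B@(2,3) -> caps B=0 W=0
Move 2: W@(2,0) -> caps B=0 W=0
Move 3: B@(0,3) -> caps B=0 W=0
Move 4: W@(0,2) -> caps B=0 W=0
Move 5: B@(3,2) -> caps B=0 W=0
Move 6: W@(3,3) -> caps B=0 W=0
Move 7: B@(0,1) -> caps B=0 W=0
Move 8: W@(3,0) -> caps B=0 W=0
Move 9: B@(1,2) -> caps B=1 W=0

Answer: 1 0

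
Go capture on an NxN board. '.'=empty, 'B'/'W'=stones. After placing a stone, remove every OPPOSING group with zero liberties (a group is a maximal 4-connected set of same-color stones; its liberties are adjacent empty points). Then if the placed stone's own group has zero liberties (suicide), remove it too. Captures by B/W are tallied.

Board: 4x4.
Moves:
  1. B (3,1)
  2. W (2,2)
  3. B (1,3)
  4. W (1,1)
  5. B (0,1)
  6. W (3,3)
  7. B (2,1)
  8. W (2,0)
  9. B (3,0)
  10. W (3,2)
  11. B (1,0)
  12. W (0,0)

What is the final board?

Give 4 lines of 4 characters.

Move 1: B@(3,1) -> caps B=0 W=0
Move 2: W@(2,2) -> caps B=0 W=0
Move 3: B@(1,3) -> caps B=0 W=0
Move 4: W@(1,1) -> caps B=0 W=0
Move 5: B@(0,1) -> caps B=0 W=0
Move 6: W@(3,3) -> caps B=0 W=0
Move 7: B@(2,1) -> caps B=0 W=0
Move 8: W@(2,0) -> caps B=0 W=0
Move 9: B@(3,0) -> caps B=0 W=0
Move 10: W@(3,2) -> caps B=0 W=3
Move 11: B@(1,0) -> caps B=0 W=3
Move 12: W@(0,0) -> caps B=0 W=4

Answer: WB..
.W.B
W.W.
..WW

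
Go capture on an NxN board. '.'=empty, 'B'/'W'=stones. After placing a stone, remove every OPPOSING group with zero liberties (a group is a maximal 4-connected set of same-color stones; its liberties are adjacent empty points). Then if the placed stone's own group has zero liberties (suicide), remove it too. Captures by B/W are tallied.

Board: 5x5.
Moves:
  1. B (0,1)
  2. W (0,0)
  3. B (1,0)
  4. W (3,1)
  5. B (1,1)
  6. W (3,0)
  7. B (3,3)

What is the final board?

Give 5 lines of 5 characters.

Move 1: B@(0,1) -> caps B=0 W=0
Move 2: W@(0,0) -> caps B=0 W=0
Move 3: B@(1,0) -> caps B=1 W=0
Move 4: W@(3,1) -> caps B=1 W=0
Move 5: B@(1,1) -> caps B=1 W=0
Move 6: W@(3,0) -> caps B=1 W=0
Move 7: B@(3,3) -> caps B=1 W=0

Answer: .B...
BB...
.....
WW.B.
.....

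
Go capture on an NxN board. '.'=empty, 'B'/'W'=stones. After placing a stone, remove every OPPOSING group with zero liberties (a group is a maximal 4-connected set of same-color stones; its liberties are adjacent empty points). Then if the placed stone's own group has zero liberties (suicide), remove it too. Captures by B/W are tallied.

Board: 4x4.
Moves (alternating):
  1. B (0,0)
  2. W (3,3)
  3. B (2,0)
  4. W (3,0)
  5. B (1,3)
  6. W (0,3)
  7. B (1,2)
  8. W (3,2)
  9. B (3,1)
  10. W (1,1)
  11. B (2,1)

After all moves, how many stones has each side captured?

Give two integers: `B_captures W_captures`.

Move 1: B@(0,0) -> caps B=0 W=0
Move 2: W@(3,3) -> caps B=0 W=0
Move 3: B@(2,0) -> caps B=0 W=0
Move 4: W@(3,0) -> caps B=0 W=0
Move 5: B@(1,3) -> caps B=0 W=0
Move 6: W@(0,3) -> caps B=0 W=0
Move 7: B@(1,2) -> caps B=0 W=0
Move 8: W@(3,2) -> caps B=0 W=0
Move 9: B@(3,1) -> caps B=1 W=0
Move 10: W@(1,1) -> caps B=1 W=0
Move 11: B@(2,1) -> caps B=1 W=0

Answer: 1 0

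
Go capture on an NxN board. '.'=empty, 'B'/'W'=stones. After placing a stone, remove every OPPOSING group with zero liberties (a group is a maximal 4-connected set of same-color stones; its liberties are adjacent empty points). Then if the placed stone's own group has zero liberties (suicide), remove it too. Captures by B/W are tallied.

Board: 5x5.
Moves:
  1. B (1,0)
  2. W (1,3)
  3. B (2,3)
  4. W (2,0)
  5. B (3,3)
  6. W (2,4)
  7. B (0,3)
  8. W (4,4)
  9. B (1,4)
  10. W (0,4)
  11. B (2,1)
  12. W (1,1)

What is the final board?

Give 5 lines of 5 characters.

Answer: ...BW
BW.W.
WB.BW
...B.
....W

Derivation:
Move 1: B@(1,0) -> caps B=0 W=0
Move 2: W@(1,3) -> caps B=0 W=0
Move 3: B@(2,3) -> caps B=0 W=0
Move 4: W@(2,0) -> caps B=0 W=0
Move 5: B@(3,3) -> caps B=0 W=0
Move 6: W@(2,4) -> caps B=0 W=0
Move 7: B@(0,3) -> caps B=0 W=0
Move 8: W@(4,4) -> caps B=0 W=0
Move 9: B@(1,4) -> caps B=0 W=0
Move 10: W@(0,4) -> caps B=0 W=1
Move 11: B@(2,1) -> caps B=0 W=1
Move 12: W@(1,1) -> caps B=0 W=1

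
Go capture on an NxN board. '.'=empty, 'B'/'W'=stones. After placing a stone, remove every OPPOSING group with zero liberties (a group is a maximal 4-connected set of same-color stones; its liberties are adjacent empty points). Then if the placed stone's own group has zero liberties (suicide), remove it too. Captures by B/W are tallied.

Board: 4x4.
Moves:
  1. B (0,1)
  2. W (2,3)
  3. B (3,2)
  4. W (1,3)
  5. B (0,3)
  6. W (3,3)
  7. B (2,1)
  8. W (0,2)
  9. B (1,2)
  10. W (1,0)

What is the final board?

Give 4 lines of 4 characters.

Move 1: B@(0,1) -> caps B=0 W=0
Move 2: W@(2,3) -> caps B=0 W=0
Move 3: B@(3,2) -> caps B=0 W=0
Move 4: W@(1,3) -> caps B=0 W=0
Move 5: B@(0,3) -> caps B=0 W=0
Move 6: W@(3,3) -> caps B=0 W=0
Move 7: B@(2,1) -> caps B=0 W=0
Move 8: W@(0,2) -> caps B=0 W=1
Move 9: B@(1,2) -> caps B=0 W=1
Move 10: W@(1,0) -> caps B=0 W=1

Answer: .BW.
W.BW
.B.W
..BW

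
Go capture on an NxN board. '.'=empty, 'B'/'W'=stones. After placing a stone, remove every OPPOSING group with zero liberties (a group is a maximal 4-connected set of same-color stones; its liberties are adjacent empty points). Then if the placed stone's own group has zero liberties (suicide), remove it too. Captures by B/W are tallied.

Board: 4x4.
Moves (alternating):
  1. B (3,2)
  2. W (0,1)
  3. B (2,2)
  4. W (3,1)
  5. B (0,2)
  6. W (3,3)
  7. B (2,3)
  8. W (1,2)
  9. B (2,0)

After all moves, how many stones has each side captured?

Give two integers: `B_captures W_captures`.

Answer: 1 0

Derivation:
Move 1: B@(3,2) -> caps B=0 W=0
Move 2: W@(0,1) -> caps B=0 W=0
Move 3: B@(2,2) -> caps B=0 W=0
Move 4: W@(3,1) -> caps B=0 W=0
Move 5: B@(0,2) -> caps B=0 W=0
Move 6: W@(3,3) -> caps B=0 W=0
Move 7: B@(2,3) -> caps B=1 W=0
Move 8: W@(1,2) -> caps B=1 W=0
Move 9: B@(2,0) -> caps B=1 W=0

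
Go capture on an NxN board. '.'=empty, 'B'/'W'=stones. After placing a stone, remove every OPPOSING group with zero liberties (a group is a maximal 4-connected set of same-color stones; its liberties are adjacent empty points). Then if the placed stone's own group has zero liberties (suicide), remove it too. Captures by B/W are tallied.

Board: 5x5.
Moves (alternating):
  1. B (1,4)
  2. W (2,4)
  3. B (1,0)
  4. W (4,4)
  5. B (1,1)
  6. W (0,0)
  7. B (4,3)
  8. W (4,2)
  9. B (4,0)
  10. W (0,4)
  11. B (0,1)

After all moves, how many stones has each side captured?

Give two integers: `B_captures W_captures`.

Move 1: B@(1,4) -> caps B=0 W=0
Move 2: W@(2,4) -> caps B=0 W=0
Move 3: B@(1,0) -> caps B=0 W=0
Move 4: W@(4,4) -> caps B=0 W=0
Move 5: B@(1,1) -> caps B=0 W=0
Move 6: W@(0,0) -> caps B=0 W=0
Move 7: B@(4,3) -> caps B=0 W=0
Move 8: W@(4,2) -> caps B=0 W=0
Move 9: B@(4,0) -> caps B=0 W=0
Move 10: W@(0,4) -> caps B=0 W=0
Move 11: B@(0,1) -> caps B=1 W=0

Answer: 1 0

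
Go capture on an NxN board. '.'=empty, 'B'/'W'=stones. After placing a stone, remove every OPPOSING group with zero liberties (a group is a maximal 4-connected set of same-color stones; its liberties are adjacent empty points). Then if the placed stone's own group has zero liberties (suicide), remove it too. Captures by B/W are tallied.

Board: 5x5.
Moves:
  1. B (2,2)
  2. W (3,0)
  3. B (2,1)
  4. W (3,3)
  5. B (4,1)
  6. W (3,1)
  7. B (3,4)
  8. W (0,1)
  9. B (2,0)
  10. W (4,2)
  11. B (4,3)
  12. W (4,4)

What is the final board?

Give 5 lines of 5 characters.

Move 1: B@(2,2) -> caps B=0 W=0
Move 2: W@(3,0) -> caps B=0 W=0
Move 3: B@(2,1) -> caps B=0 W=0
Move 4: W@(3,3) -> caps B=0 W=0
Move 5: B@(4,1) -> caps B=0 W=0
Move 6: W@(3,1) -> caps B=0 W=0
Move 7: B@(3,4) -> caps B=0 W=0
Move 8: W@(0,1) -> caps B=0 W=0
Move 9: B@(2,0) -> caps B=0 W=0
Move 10: W@(4,2) -> caps B=0 W=0
Move 11: B@(4,3) -> caps B=0 W=0
Move 12: W@(4,4) -> caps B=0 W=1

Answer: .W...
.....
BBB..
WW.WB
.BW.W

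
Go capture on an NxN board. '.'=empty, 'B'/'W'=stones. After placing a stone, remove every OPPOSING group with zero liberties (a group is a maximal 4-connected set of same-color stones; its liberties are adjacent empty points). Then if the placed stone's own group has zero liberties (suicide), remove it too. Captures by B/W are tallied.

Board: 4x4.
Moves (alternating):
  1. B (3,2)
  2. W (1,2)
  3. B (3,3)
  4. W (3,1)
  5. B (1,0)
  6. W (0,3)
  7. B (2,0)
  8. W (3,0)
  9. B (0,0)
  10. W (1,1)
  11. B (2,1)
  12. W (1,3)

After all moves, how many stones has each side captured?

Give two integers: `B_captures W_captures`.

Answer: 2 0

Derivation:
Move 1: B@(3,2) -> caps B=0 W=0
Move 2: W@(1,2) -> caps B=0 W=0
Move 3: B@(3,3) -> caps B=0 W=0
Move 4: W@(3,1) -> caps B=0 W=0
Move 5: B@(1,0) -> caps B=0 W=0
Move 6: W@(0,3) -> caps B=0 W=0
Move 7: B@(2,0) -> caps B=0 W=0
Move 8: W@(3,0) -> caps B=0 W=0
Move 9: B@(0,0) -> caps B=0 W=0
Move 10: W@(1,1) -> caps B=0 W=0
Move 11: B@(2,1) -> caps B=2 W=0
Move 12: W@(1,3) -> caps B=2 W=0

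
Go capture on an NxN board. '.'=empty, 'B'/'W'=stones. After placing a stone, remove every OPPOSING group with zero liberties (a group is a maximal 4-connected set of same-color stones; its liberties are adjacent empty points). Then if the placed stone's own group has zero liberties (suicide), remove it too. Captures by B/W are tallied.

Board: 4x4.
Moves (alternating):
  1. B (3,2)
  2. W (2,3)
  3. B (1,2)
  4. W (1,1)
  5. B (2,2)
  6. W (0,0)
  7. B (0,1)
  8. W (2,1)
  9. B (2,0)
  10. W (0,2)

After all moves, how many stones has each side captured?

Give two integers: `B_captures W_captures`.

Move 1: B@(3,2) -> caps B=0 W=0
Move 2: W@(2,3) -> caps B=0 W=0
Move 3: B@(1,2) -> caps B=0 W=0
Move 4: W@(1,1) -> caps B=0 W=0
Move 5: B@(2,2) -> caps B=0 W=0
Move 6: W@(0,0) -> caps B=0 W=0
Move 7: B@(0,1) -> caps B=0 W=0
Move 8: W@(2,1) -> caps B=0 W=0
Move 9: B@(2,0) -> caps B=0 W=0
Move 10: W@(0,2) -> caps B=0 W=1

Answer: 0 1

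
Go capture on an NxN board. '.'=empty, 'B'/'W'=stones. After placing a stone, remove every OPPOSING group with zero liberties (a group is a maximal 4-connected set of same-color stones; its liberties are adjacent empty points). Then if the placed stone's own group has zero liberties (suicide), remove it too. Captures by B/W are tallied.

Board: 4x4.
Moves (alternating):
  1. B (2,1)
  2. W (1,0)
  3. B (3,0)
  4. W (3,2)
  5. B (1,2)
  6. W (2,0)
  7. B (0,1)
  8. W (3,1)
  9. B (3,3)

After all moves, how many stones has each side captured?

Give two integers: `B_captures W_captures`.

Move 1: B@(2,1) -> caps B=0 W=0
Move 2: W@(1,0) -> caps B=0 W=0
Move 3: B@(3,0) -> caps B=0 W=0
Move 4: W@(3,2) -> caps B=0 W=0
Move 5: B@(1,2) -> caps B=0 W=0
Move 6: W@(2,0) -> caps B=0 W=0
Move 7: B@(0,1) -> caps B=0 W=0
Move 8: W@(3,1) -> caps B=0 W=1
Move 9: B@(3,3) -> caps B=0 W=1

Answer: 0 1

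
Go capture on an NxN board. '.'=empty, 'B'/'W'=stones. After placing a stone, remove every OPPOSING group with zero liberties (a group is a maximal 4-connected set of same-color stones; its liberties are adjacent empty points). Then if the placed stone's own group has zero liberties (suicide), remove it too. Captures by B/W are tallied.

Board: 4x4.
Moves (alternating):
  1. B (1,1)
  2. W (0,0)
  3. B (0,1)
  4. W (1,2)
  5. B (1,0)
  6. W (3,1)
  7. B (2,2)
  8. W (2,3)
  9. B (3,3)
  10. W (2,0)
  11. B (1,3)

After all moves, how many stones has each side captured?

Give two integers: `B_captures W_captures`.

Answer: 2 0

Derivation:
Move 1: B@(1,1) -> caps B=0 W=0
Move 2: W@(0,0) -> caps B=0 W=0
Move 3: B@(0,1) -> caps B=0 W=0
Move 4: W@(1,2) -> caps B=0 W=0
Move 5: B@(1,0) -> caps B=1 W=0
Move 6: W@(3,1) -> caps B=1 W=0
Move 7: B@(2,2) -> caps B=1 W=0
Move 8: W@(2,3) -> caps B=1 W=0
Move 9: B@(3,3) -> caps B=1 W=0
Move 10: W@(2,0) -> caps B=1 W=0
Move 11: B@(1,3) -> caps B=2 W=0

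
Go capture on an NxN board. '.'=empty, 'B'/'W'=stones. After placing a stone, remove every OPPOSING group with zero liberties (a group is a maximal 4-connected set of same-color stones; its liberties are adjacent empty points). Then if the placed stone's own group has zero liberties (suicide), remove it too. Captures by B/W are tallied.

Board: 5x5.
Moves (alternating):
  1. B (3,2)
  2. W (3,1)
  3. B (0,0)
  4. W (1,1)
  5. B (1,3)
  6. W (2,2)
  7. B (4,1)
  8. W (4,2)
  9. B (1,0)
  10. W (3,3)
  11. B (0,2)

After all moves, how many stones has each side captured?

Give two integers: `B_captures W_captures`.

Answer: 0 1

Derivation:
Move 1: B@(3,2) -> caps B=0 W=0
Move 2: W@(3,1) -> caps B=0 W=0
Move 3: B@(0,0) -> caps B=0 W=0
Move 4: W@(1,1) -> caps B=0 W=0
Move 5: B@(1,3) -> caps B=0 W=0
Move 6: W@(2,2) -> caps B=0 W=0
Move 7: B@(4,1) -> caps B=0 W=0
Move 8: W@(4,2) -> caps B=0 W=0
Move 9: B@(1,0) -> caps B=0 W=0
Move 10: W@(3,3) -> caps B=0 W=1
Move 11: B@(0,2) -> caps B=0 W=1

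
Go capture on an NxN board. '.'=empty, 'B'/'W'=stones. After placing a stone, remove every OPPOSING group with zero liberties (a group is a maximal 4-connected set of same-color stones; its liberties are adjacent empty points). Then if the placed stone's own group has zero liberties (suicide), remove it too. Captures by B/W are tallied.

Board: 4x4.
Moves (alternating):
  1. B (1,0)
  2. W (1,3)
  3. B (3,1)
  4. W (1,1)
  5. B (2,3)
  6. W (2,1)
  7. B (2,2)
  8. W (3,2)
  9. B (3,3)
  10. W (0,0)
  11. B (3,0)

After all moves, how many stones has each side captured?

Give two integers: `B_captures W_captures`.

Move 1: B@(1,0) -> caps B=0 W=0
Move 2: W@(1,3) -> caps B=0 W=0
Move 3: B@(3,1) -> caps B=0 W=0
Move 4: W@(1,1) -> caps B=0 W=0
Move 5: B@(2,3) -> caps B=0 W=0
Move 6: W@(2,1) -> caps B=0 W=0
Move 7: B@(2,2) -> caps B=0 W=0
Move 8: W@(3,2) -> caps B=0 W=0
Move 9: B@(3,3) -> caps B=1 W=0
Move 10: W@(0,0) -> caps B=1 W=0
Move 11: B@(3,0) -> caps B=1 W=0

Answer: 1 0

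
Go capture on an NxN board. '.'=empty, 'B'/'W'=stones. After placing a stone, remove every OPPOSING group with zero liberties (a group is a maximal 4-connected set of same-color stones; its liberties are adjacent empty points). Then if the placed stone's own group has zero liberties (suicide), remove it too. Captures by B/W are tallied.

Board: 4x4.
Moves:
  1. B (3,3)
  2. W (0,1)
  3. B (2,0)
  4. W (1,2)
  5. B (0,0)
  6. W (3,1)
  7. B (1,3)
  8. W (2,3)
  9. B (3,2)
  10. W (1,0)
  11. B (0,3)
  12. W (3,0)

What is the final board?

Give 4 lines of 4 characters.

Answer: .W.B
W.WB
B..W
WWBB

Derivation:
Move 1: B@(3,3) -> caps B=0 W=0
Move 2: W@(0,1) -> caps B=0 W=0
Move 3: B@(2,0) -> caps B=0 W=0
Move 4: W@(1,2) -> caps B=0 W=0
Move 5: B@(0,0) -> caps B=0 W=0
Move 6: W@(3,1) -> caps B=0 W=0
Move 7: B@(1,3) -> caps B=0 W=0
Move 8: W@(2,3) -> caps B=0 W=0
Move 9: B@(3,2) -> caps B=0 W=0
Move 10: W@(1,0) -> caps B=0 W=1
Move 11: B@(0,3) -> caps B=0 W=1
Move 12: W@(3,0) -> caps B=0 W=1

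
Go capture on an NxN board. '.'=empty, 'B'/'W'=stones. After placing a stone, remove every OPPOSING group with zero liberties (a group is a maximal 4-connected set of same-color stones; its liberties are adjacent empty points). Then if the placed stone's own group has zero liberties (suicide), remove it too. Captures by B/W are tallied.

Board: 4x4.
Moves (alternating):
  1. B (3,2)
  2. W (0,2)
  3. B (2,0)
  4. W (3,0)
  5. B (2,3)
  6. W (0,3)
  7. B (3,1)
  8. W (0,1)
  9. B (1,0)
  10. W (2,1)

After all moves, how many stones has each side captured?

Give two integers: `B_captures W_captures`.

Move 1: B@(3,2) -> caps B=0 W=0
Move 2: W@(0,2) -> caps B=0 W=0
Move 3: B@(2,0) -> caps B=0 W=0
Move 4: W@(3,0) -> caps B=0 W=0
Move 5: B@(2,3) -> caps B=0 W=0
Move 6: W@(0,3) -> caps B=0 W=0
Move 7: B@(3,1) -> caps B=1 W=0
Move 8: W@(0,1) -> caps B=1 W=0
Move 9: B@(1,0) -> caps B=1 W=0
Move 10: W@(2,1) -> caps B=1 W=0

Answer: 1 0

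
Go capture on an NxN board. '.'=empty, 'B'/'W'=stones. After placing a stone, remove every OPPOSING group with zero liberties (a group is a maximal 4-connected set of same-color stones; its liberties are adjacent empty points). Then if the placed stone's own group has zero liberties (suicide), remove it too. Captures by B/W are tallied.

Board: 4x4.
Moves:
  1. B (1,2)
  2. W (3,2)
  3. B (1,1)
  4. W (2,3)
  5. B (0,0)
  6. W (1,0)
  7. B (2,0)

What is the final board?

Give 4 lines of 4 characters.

Move 1: B@(1,2) -> caps B=0 W=0
Move 2: W@(3,2) -> caps B=0 W=0
Move 3: B@(1,1) -> caps B=0 W=0
Move 4: W@(2,3) -> caps B=0 W=0
Move 5: B@(0,0) -> caps B=0 W=0
Move 6: W@(1,0) -> caps B=0 W=0
Move 7: B@(2,0) -> caps B=1 W=0

Answer: B...
.BB.
B..W
..W.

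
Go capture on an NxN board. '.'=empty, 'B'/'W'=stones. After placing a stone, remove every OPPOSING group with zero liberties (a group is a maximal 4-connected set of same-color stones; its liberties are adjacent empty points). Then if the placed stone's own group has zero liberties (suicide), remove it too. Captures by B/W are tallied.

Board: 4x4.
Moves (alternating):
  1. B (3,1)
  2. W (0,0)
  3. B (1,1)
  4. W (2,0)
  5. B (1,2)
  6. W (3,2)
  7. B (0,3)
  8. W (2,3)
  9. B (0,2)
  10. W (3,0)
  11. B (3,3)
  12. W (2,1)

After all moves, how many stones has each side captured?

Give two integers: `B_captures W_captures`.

Move 1: B@(3,1) -> caps B=0 W=0
Move 2: W@(0,0) -> caps B=0 W=0
Move 3: B@(1,1) -> caps B=0 W=0
Move 4: W@(2,0) -> caps B=0 W=0
Move 5: B@(1,2) -> caps B=0 W=0
Move 6: W@(3,2) -> caps B=0 W=0
Move 7: B@(0,3) -> caps B=0 W=0
Move 8: W@(2,3) -> caps B=0 W=0
Move 9: B@(0,2) -> caps B=0 W=0
Move 10: W@(3,0) -> caps B=0 W=0
Move 11: B@(3,3) -> caps B=0 W=0
Move 12: W@(2,1) -> caps B=0 W=1

Answer: 0 1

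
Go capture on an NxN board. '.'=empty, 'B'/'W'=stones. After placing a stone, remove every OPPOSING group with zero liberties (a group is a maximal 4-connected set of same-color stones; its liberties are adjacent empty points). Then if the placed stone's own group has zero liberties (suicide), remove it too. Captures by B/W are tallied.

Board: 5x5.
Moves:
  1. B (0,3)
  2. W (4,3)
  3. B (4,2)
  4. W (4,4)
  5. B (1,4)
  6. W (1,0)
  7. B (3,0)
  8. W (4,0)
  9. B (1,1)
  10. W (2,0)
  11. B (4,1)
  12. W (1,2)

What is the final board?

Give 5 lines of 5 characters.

Move 1: B@(0,3) -> caps B=0 W=0
Move 2: W@(4,3) -> caps B=0 W=0
Move 3: B@(4,2) -> caps B=0 W=0
Move 4: W@(4,4) -> caps B=0 W=0
Move 5: B@(1,4) -> caps B=0 W=0
Move 6: W@(1,0) -> caps B=0 W=0
Move 7: B@(3,0) -> caps B=0 W=0
Move 8: W@(4,0) -> caps B=0 W=0
Move 9: B@(1,1) -> caps B=0 W=0
Move 10: W@(2,0) -> caps B=0 W=0
Move 11: B@(4,1) -> caps B=1 W=0
Move 12: W@(1,2) -> caps B=1 W=0

Answer: ...B.
WBW.B
W....
B....
.BBWW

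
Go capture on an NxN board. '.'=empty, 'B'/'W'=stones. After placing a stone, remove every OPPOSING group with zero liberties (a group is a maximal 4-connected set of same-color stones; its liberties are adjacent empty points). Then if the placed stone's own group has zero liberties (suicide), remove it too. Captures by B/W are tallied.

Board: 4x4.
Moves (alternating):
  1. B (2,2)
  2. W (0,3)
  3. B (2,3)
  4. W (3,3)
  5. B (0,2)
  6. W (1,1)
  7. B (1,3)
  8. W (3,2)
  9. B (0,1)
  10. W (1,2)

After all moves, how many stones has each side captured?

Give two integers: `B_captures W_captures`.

Move 1: B@(2,2) -> caps B=0 W=0
Move 2: W@(0,3) -> caps B=0 W=0
Move 3: B@(2,3) -> caps B=0 W=0
Move 4: W@(3,3) -> caps B=0 W=0
Move 5: B@(0,2) -> caps B=0 W=0
Move 6: W@(1,1) -> caps B=0 W=0
Move 7: B@(1,3) -> caps B=1 W=0
Move 8: W@(3,2) -> caps B=1 W=0
Move 9: B@(0,1) -> caps B=1 W=0
Move 10: W@(1,2) -> caps B=1 W=0

Answer: 1 0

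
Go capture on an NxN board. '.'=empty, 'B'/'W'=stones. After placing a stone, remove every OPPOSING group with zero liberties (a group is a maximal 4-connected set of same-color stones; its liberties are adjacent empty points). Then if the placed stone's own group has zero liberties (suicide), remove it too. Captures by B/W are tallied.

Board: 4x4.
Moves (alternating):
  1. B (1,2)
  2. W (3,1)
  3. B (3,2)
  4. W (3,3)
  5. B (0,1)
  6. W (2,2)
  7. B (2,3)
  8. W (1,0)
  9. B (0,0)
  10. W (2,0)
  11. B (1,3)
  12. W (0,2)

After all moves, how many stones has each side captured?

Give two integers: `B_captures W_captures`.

Answer: 0 1

Derivation:
Move 1: B@(1,2) -> caps B=0 W=0
Move 2: W@(3,1) -> caps B=0 W=0
Move 3: B@(3,2) -> caps B=0 W=0
Move 4: W@(3,3) -> caps B=0 W=0
Move 5: B@(0,1) -> caps B=0 W=0
Move 6: W@(2,2) -> caps B=0 W=1
Move 7: B@(2,3) -> caps B=0 W=1
Move 8: W@(1,0) -> caps B=0 W=1
Move 9: B@(0,0) -> caps B=0 W=1
Move 10: W@(2,0) -> caps B=0 W=1
Move 11: B@(1,3) -> caps B=0 W=1
Move 12: W@(0,2) -> caps B=0 W=1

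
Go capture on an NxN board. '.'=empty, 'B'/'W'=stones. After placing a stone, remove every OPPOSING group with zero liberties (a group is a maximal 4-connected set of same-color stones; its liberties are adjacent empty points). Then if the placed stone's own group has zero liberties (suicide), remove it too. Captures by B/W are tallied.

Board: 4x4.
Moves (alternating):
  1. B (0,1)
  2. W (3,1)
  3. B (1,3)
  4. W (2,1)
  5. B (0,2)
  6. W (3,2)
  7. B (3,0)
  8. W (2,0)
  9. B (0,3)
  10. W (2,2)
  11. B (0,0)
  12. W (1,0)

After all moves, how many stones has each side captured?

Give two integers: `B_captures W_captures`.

Move 1: B@(0,1) -> caps B=0 W=0
Move 2: W@(3,1) -> caps B=0 W=0
Move 3: B@(1,3) -> caps B=0 W=0
Move 4: W@(2,1) -> caps B=0 W=0
Move 5: B@(0,2) -> caps B=0 W=0
Move 6: W@(3,2) -> caps B=0 W=0
Move 7: B@(3,0) -> caps B=0 W=0
Move 8: W@(2,0) -> caps B=0 W=1
Move 9: B@(0,3) -> caps B=0 W=1
Move 10: W@(2,2) -> caps B=0 W=1
Move 11: B@(0,0) -> caps B=0 W=1
Move 12: W@(1,0) -> caps B=0 W=1

Answer: 0 1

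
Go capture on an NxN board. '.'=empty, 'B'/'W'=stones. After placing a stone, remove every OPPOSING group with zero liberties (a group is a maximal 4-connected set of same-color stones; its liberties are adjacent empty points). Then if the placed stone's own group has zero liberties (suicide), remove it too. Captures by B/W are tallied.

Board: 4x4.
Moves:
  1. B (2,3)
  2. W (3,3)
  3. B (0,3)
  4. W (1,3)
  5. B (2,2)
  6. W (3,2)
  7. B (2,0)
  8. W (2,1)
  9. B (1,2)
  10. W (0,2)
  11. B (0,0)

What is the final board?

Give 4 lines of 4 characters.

Answer: B.WB
..B.
BWBB
..WW

Derivation:
Move 1: B@(2,3) -> caps B=0 W=0
Move 2: W@(3,3) -> caps B=0 W=0
Move 3: B@(0,3) -> caps B=0 W=0
Move 4: W@(1,3) -> caps B=0 W=0
Move 5: B@(2,2) -> caps B=0 W=0
Move 6: W@(3,2) -> caps B=0 W=0
Move 7: B@(2,0) -> caps B=0 W=0
Move 8: W@(2,1) -> caps B=0 W=0
Move 9: B@(1,2) -> caps B=1 W=0
Move 10: W@(0,2) -> caps B=1 W=0
Move 11: B@(0,0) -> caps B=1 W=0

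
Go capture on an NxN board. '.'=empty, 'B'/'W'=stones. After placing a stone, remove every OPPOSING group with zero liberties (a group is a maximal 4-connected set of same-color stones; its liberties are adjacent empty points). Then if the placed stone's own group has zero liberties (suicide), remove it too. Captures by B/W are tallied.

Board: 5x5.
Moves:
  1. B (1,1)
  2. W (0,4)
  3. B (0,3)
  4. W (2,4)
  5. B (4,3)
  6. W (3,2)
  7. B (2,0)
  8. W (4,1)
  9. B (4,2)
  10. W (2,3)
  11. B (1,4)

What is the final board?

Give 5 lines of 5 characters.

Move 1: B@(1,1) -> caps B=0 W=0
Move 2: W@(0,4) -> caps B=0 W=0
Move 3: B@(0,3) -> caps B=0 W=0
Move 4: W@(2,4) -> caps B=0 W=0
Move 5: B@(4,3) -> caps B=0 W=0
Move 6: W@(3,2) -> caps B=0 W=0
Move 7: B@(2,0) -> caps B=0 W=0
Move 8: W@(4,1) -> caps B=0 W=0
Move 9: B@(4,2) -> caps B=0 W=0
Move 10: W@(2,3) -> caps B=0 W=0
Move 11: B@(1,4) -> caps B=1 W=0

Answer: ...B.
.B..B
B..WW
..W..
.WBB.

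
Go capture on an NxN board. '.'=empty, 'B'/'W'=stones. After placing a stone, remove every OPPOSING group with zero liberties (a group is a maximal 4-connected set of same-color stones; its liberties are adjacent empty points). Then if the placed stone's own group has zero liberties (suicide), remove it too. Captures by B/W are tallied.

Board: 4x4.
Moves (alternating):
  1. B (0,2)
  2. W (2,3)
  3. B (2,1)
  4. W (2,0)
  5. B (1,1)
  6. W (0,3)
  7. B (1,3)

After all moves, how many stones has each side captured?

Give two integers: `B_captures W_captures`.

Answer: 1 0

Derivation:
Move 1: B@(0,2) -> caps B=0 W=0
Move 2: W@(2,3) -> caps B=0 W=0
Move 3: B@(2,1) -> caps B=0 W=0
Move 4: W@(2,0) -> caps B=0 W=0
Move 5: B@(1,1) -> caps B=0 W=0
Move 6: W@(0,3) -> caps B=0 W=0
Move 7: B@(1,3) -> caps B=1 W=0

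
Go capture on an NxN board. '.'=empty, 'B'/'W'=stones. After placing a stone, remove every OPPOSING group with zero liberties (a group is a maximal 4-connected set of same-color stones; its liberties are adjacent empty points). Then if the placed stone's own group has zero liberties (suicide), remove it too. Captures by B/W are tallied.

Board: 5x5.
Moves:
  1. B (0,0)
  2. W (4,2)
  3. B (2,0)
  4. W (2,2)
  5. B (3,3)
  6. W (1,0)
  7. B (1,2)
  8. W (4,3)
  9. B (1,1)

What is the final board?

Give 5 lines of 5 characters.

Answer: B....
.BB..
B.W..
...B.
..WW.

Derivation:
Move 1: B@(0,0) -> caps B=0 W=0
Move 2: W@(4,2) -> caps B=0 W=0
Move 3: B@(2,0) -> caps B=0 W=0
Move 4: W@(2,2) -> caps B=0 W=0
Move 5: B@(3,3) -> caps B=0 W=0
Move 6: W@(1,0) -> caps B=0 W=0
Move 7: B@(1,2) -> caps B=0 W=0
Move 8: W@(4,3) -> caps B=0 W=0
Move 9: B@(1,1) -> caps B=1 W=0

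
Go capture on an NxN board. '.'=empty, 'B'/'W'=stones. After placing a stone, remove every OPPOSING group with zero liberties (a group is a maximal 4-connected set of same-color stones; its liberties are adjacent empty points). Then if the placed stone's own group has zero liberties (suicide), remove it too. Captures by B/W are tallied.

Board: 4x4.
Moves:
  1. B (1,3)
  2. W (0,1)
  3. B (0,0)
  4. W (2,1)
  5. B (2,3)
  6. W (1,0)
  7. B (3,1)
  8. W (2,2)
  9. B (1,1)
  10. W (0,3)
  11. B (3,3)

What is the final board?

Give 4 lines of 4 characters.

Answer: .W.W
WB.B
.WWB
.B.B

Derivation:
Move 1: B@(1,3) -> caps B=0 W=0
Move 2: W@(0,1) -> caps B=0 W=0
Move 3: B@(0,0) -> caps B=0 W=0
Move 4: W@(2,1) -> caps B=0 W=0
Move 5: B@(2,3) -> caps B=0 W=0
Move 6: W@(1,0) -> caps B=0 W=1
Move 7: B@(3,1) -> caps B=0 W=1
Move 8: W@(2,2) -> caps B=0 W=1
Move 9: B@(1,1) -> caps B=0 W=1
Move 10: W@(0,3) -> caps B=0 W=1
Move 11: B@(3,3) -> caps B=0 W=1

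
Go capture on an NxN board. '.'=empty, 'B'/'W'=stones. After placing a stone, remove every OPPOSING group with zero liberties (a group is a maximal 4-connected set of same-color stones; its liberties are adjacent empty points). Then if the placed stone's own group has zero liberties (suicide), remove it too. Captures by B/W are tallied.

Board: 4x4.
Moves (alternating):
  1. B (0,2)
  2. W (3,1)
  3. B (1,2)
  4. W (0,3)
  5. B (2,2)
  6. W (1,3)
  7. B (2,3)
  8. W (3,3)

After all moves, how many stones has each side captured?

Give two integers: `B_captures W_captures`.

Answer: 2 0

Derivation:
Move 1: B@(0,2) -> caps B=0 W=0
Move 2: W@(3,1) -> caps B=0 W=0
Move 3: B@(1,2) -> caps B=0 W=0
Move 4: W@(0,3) -> caps B=0 W=0
Move 5: B@(2,2) -> caps B=0 W=0
Move 6: W@(1,3) -> caps B=0 W=0
Move 7: B@(2,3) -> caps B=2 W=0
Move 8: W@(3,3) -> caps B=2 W=0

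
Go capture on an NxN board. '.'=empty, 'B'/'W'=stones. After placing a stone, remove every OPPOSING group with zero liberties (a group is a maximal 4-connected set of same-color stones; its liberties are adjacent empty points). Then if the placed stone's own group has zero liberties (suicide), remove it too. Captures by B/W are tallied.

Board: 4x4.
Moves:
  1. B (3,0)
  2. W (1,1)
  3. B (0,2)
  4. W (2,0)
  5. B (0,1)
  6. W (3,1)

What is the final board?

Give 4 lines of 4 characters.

Move 1: B@(3,0) -> caps B=0 W=0
Move 2: W@(1,1) -> caps B=0 W=0
Move 3: B@(0,2) -> caps B=0 W=0
Move 4: W@(2,0) -> caps B=0 W=0
Move 5: B@(0,1) -> caps B=0 W=0
Move 6: W@(3,1) -> caps B=0 W=1

Answer: .BB.
.W..
W...
.W..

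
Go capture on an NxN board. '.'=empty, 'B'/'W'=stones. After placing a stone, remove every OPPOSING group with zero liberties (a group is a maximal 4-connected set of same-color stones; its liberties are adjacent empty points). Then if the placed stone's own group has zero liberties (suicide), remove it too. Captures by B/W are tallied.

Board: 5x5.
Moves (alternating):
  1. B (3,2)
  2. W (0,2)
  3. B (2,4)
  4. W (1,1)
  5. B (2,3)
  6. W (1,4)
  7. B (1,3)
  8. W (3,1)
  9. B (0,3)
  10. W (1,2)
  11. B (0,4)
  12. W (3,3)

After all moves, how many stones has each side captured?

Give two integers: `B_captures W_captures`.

Move 1: B@(3,2) -> caps B=0 W=0
Move 2: W@(0,2) -> caps B=0 W=0
Move 3: B@(2,4) -> caps B=0 W=0
Move 4: W@(1,1) -> caps B=0 W=0
Move 5: B@(2,3) -> caps B=0 W=0
Move 6: W@(1,4) -> caps B=0 W=0
Move 7: B@(1,3) -> caps B=0 W=0
Move 8: W@(3,1) -> caps B=0 W=0
Move 9: B@(0,3) -> caps B=0 W=0
Move 10: W@(1,2) -> caps B=0 W=0
Move 11: B@(0,4) -> caps B=1 W=0
Move 12: W@(3,3) -> caps B=1 W=0

Answer: 1 0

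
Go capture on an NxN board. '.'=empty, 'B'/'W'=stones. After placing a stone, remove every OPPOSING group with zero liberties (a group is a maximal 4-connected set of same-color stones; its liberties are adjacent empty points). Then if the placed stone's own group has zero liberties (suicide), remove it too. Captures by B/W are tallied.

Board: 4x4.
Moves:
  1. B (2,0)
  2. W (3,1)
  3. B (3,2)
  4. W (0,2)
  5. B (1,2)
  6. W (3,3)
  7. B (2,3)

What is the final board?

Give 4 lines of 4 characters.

Answer: ..W.
..B.
B..B
.WB.

Derivation:
Move 1: B@(2,0) -> caps B=0 W=0
Move 2: W@(3,1) -> caps B=0 W=0
Move 3: B@(3,2) -> caps B=0 W=0
Move 4: W@(0,2) -> caps B=0 W=0
Move 5: B@(1,2) -> caps B=0 W=0
Move 6: W@(3,3) -> caps B=0 W=0
Move 7: B@(2,3) -> caps B=1 W=0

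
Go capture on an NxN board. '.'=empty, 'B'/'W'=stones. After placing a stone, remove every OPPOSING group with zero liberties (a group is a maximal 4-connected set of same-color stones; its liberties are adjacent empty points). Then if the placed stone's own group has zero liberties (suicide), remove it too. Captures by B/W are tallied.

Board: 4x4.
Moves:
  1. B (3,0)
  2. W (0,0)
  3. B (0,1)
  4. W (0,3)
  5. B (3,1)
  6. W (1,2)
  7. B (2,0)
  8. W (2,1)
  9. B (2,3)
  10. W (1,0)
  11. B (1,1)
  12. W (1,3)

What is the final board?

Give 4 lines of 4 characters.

Answer: .B.W
.BWW
BW.B
BB..

Derivation:
Move 1: B@(3,0) -> caps B=0 W=0
Move 2: W@(0,0) -> caps B=0 W=0
Move 3: B@(0,1) -> caps B=0 W=0
Move 4: W@(0,3) -> caps B=0 W=0
Move 5: B@(3,1) -> caps B=0 W=0
Move 6: W@(1,2) -> caps B=0 W=0
Move 7: B@(2,0) -> caps B=0 W=0
Move 8: W@(2,1) -> caps B=0 W=0
Move 9: B@(2,3) -> caps B=0 W=0
Move 10: W@(1,0) -> caps B=0 W=0
Move 11: B@(1,1) -> caps B=2 W=0
Move 12: W@(1,3) -> caps B=2 W=0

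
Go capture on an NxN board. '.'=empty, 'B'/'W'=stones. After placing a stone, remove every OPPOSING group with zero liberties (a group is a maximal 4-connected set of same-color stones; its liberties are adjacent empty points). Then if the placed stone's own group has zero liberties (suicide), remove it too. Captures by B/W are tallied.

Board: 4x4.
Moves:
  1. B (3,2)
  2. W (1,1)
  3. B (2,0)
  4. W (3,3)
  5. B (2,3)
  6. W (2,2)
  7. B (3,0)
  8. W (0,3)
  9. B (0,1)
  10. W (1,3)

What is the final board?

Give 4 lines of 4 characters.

Answer: .B.W
.W.W
B.WB
B.B.

Derivation:
Move 1: B@(3,2) -> caps B=0 W=0
Move 2: W@(1,1) -> caps B=0 W=0
Move 3: B@(2,0) -> caps B=0 W=0
Move 4: W@(3,3) -> caps B=0 W=0
Move 5: B@(2,3) -> caps B=1 W=0
Move 6: W@(2,2) -> caps B=1 W=0
Move 7: B@(3,0) -> caps B=1 W=0
Move 8: W@(0,3) -> caps B=1 W=0
Move 9: B@(0,1) -> caps B=1 W=0
Move 10: W@(1,3) -> caps B=1 W=0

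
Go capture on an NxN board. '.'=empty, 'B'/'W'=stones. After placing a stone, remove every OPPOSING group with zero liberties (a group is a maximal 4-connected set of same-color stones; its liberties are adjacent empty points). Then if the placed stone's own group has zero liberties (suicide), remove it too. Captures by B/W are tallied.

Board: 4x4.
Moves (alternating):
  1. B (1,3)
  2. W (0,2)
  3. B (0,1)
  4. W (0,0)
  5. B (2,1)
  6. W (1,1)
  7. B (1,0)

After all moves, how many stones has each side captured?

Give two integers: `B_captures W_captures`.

Answer: 0 1

Derivation:
Move 1: B@(1,3) -> caps B=0 W=0
Move 2: W@(0,2) -> caps B=0 W=0
Move 3: B@(0,1) -> caps B=0 W=0
Move 4: W@(0,0) -> caps B=0 W=0
Move 5: B@(2,1) -> caps B=0 W=0
Move 6: W@(1,1) -> caps B=0 W=1
Move 7: B@(1,0) -> caps B=0 W=1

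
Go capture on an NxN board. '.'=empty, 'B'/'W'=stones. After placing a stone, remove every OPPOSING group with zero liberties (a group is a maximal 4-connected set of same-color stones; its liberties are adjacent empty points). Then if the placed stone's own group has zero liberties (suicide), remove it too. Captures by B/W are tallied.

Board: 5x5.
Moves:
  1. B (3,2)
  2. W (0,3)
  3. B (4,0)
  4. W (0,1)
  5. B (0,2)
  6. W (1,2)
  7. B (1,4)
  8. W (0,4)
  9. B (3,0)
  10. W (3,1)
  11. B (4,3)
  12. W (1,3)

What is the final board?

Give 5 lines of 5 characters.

Answer: .W.WW
..WWB
.....
BWB..
B..B.

Derivation:
Move 1: B@(3,2) -> caps B=0 W=0
Move 2: W@(0,3) -> caps B=0 W=0
Move 3: B@(4,0) -> caps B=0 W=0
Move 4: W@(0,1) -> caps B=0 W=0
Move 5: B@(0,2) -> caps B=0 W=0
Move 6: W@(1,2) -> caps B=0 W=1
Move 7: B@(1,4) -> caps B=0 W=1
Move 8: W@(0,4) -> caps B=0 W=1
Move 9: B@(3,0) -> caps B=0 W=1
Move 10: W@(3,1) -> caps B=0 W=1
Move 11: B@(4,3) -> caps B=0 W=1
Move 12: W@(1,3) -> caps B=0 W=1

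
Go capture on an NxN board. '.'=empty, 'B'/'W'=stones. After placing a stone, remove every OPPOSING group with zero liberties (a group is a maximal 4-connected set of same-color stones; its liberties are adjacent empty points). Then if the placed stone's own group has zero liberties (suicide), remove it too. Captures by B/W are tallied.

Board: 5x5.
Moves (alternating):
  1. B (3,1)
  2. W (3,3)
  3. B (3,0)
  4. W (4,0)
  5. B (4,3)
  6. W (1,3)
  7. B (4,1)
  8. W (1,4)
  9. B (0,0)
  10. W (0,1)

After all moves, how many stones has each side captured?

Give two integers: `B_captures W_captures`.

Answer: 1 0

Derivation:
Move 1: B@(3,1) -> caps B=0 W=0
Move 2: W@(3,3) -> caps B=0 W=0
Move 3: B@(3,0) -> caps B=0 W=0
Move 4: W@(4,0) -> caps B=0 W=0
Move 5: B@(4,3) -> caps B=0 W=0
Move 6: W@(1,3) -> caps B=0 W=0
Move 7: B@(4,1) -> caps B=1 W=0
Move 8: W@(1,4) -> caps B=1 W=0
Move 9: B@(0,0) -> caps B=1 W=0
Move 10: W@(0,1) -> caps B=1 W=0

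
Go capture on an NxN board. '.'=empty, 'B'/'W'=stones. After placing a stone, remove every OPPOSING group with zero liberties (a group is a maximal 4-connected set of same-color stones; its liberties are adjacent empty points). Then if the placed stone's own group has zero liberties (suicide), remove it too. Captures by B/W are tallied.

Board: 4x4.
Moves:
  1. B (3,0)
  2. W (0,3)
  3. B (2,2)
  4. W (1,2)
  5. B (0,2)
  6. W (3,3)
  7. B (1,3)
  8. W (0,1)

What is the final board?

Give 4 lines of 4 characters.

Move 1: B@(3,0) -> caps B=0 W=0
Move 2: W@(0,3) -> caps B=0 W=0
Move 3: B@(2,2) -> caps B=0 W=0
Move 4: W@(1,2) -> caps B=0 W=0
Move 5: B@(0,2) -> caps B=0 W=0
Move 6: W@(3,3) -> caps B=0 W=0
Move 7: B@(1,3) -> caps B=1 W=0
Move 8: W@(0,1) -> caps B=1 W=0

Answer: .WB.
..WB
..B.
B..W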